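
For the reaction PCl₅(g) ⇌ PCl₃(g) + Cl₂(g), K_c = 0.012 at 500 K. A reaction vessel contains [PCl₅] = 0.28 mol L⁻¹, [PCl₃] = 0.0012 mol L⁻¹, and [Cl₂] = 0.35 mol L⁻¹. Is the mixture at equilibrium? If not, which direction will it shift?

Q_c = [PCl₃]·[Cl₂] / [PCl₅] = (0.0012)·(0.35) / (0.28) = 0.0015
Q_c = 0.0015 < K_c = 0.012: net forward reaction.

no; Q < K, reaction proceeds forward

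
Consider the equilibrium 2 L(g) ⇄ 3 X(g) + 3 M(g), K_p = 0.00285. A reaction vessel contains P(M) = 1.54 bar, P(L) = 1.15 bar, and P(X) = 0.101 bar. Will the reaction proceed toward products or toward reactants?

at equilibrium

Q_p = P(X)³·P(M)³ / P(L)² = (0.101)³·(1.54)³ / (1.15)² = 0.00285
Q_p = 0.00285 = K_p, so the system is already at equilibrium.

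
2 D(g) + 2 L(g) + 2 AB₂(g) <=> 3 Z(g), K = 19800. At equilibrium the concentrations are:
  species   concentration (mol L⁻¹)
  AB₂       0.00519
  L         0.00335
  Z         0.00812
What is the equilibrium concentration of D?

[D] = 0.299 mol L⁻¹

At equilibrium, K = [Z]³ / ([D]²·[L]²·[AB₂]²) = 19800.
(0.00812)³ / (([D])²·(0.00335)²·(0.00519)²) = 19800
[D]² = 0.0894 ⇒ [D] = 0.299 mol L⁻¹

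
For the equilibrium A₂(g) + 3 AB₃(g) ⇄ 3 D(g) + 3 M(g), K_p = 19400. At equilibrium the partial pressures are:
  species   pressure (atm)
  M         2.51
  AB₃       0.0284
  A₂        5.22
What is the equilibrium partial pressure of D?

At equilibrium, K_p = P(D)³·P(M)³ / (P(A₂)·P(AB₃)³) = 19400.
(P(D))³·(2.51)³ / ((5.22)·(0.0284)³) = 19400
P(D)³ = 0.147 ⇒ P(D) = 0.527 atm

P(D) = 0.527 atm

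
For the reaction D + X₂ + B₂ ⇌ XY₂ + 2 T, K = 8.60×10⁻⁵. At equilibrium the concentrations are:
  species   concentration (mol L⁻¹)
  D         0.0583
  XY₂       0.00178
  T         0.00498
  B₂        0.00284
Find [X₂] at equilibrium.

At equilibrium, K = [XY₂]·[T]² / ([D]·[X₂]·[B₂]) = 8.60×10⁻⁵.
(0.00178)·(0.00498)² / ((0.0583)·([X₂])·(0.00284)) = 8.60×10⁻⁵
[X₂] = 3.10 mol L⁻¹

[X₂] = 3.10 mol L⁻¹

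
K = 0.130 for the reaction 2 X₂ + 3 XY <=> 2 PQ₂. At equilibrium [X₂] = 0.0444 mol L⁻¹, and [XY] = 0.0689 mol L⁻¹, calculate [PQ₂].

At equilibrium, K = [PQ₂]² / ([X₂]²·[XY]³) = 0.130.
([PQ₂])² / ((0.0444)²·(0.0689)³) = 0.130
[PQ₂]² = 8.38×10⁻⁸ ⇒ [PQ₂] = 2.90×10⁻⁴ mol L⁻¹

[PQ₂] = 2.90×10⁻⁴ mol L⁻¹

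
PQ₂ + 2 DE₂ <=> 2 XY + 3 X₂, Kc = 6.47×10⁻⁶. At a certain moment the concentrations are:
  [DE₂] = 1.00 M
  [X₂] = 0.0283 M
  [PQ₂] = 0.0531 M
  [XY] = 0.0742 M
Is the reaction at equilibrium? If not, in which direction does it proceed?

Qc = [XY]²·[X₂]³ / ([PQ₂]·[DE₂]²) = (0.0742)²·(0.0283)³ / ((0.0531)·(1.00)²) = 2.35×10⁻⁶
Qc = 2.35×10⁻⁶ < Kc = 6.47×10⁻⁶, so the forward reaction proceeds.

to the right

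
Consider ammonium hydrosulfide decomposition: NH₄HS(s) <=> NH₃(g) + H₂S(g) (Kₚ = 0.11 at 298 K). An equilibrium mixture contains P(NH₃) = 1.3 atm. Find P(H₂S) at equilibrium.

(NH₄HS is a pure solid — omitted from Kₚ.)
At equilibrium, Kₚ = P(NH₃)·P(H₂S) = 0.11.
(1.3)·(P(H₂S)) = 0.11
P(H₂S) = 0.0846 = 0.085 atm

P(H₂S) = 0.085 atm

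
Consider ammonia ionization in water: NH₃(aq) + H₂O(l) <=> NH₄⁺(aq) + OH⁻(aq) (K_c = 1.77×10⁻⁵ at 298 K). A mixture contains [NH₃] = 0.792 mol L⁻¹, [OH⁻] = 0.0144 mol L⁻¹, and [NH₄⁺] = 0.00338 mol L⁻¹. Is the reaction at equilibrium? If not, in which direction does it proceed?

(H₂O is a pure liquid — omitted from Q_c.)
Q_c = [NH₄⁺]·[OH⁻] / [NH₃] = (0.00338)·(0.0144) / (0.792) = 6.15×10⁻⁵
Q_c = 6.15×10⁻⁵ > K_c = 1.77×10⁻⁵, so the reverse reaction proceeds.

toward reactants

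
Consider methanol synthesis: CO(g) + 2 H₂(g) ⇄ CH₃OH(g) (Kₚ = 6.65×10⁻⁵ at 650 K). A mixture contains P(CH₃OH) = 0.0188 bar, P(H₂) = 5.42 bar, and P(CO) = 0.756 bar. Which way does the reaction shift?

to the left

Qₚ = P(CH₃OH) / (P(CO)·P(H₂)²) = (0.0188) / ((0.756)·(5.42)²) = 8.47×10⁻⁴
Qₚ = 8.47×10⁻⁴ > Kₚ = 6.65×10⁻⁵, so the reverse reaction proceeds.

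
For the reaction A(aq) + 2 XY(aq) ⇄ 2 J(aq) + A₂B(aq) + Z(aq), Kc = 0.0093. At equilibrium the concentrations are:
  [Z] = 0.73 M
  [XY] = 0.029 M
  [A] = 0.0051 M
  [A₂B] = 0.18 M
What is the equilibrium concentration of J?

[J] = 5.5×10⁻⁴ M

At equilibrium, Kc = [J]²·[A₂B]·[Z] / ([A]·[XY]²) = 0.0093.
([J])²·(0.18)·(0.73) / ((0.0051)·(0.029)²) = 0.0093
[J]² = 3.04×10⁻⁷ ⇒ [J] = 5.5×10⁻⁴ M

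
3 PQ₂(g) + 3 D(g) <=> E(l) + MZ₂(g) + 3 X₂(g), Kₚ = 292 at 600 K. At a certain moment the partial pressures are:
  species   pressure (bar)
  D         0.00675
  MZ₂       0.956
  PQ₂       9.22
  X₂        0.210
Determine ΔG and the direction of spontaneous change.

(E is a pure liquid — omitted from Qₚ.)
Qₚ = P(MZ₂)·P(X₂)³ / (P(PQ₂)³·P(D)³) = (0.956)·(0.210)³ / ((9.22)³·(0.00675)³) = 36.7
ΔG = RT ln(Qₚ/Kₚ) = (8.314 J mol⁻¹ K⁻¹)(600 K) × ln(36.7/292)
   = (4.988 kJ/mol)(-2.074) = -10.3 kJ/mol
ΔG < 0, so the forward reaction is spontaneous (proceeds forward).

ΔG = -10.3 kJ/mol; the forward reaction is spontaneous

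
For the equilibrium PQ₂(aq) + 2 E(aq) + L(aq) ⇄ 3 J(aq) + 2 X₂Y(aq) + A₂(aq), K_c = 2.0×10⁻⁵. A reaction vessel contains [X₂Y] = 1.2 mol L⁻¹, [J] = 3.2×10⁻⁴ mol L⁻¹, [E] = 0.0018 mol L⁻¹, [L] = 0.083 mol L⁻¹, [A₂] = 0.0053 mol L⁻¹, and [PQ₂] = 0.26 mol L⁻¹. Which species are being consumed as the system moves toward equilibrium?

Q_c = [J]³·[X₂Y]²·[A₂] / ([PQ₂]·[E]²·[L]) = (3.2×10⁻⁴)³·(1.2)²·(0.0053) / ((0.26)·(0.0018)²·(0.083)) = 3.6×10⁻⁶
Q_c = 3.6×10⁻⁶ < K_c = 2.0×10⁻⁵: net forward reaction.

PQ₂, E, L (reactants)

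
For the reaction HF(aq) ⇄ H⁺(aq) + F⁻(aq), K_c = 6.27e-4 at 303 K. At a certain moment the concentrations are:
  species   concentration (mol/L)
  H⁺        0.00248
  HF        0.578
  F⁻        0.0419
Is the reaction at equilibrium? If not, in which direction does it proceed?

Q_c = [H⁺]·[F⁻] / [HF] = (0.00248)·(0.0419) / (0.578) = 1.80e-4
Q_c = 1.80e-4 < K_c = 6.27e-4, so the forward reaction proceeds.

to the right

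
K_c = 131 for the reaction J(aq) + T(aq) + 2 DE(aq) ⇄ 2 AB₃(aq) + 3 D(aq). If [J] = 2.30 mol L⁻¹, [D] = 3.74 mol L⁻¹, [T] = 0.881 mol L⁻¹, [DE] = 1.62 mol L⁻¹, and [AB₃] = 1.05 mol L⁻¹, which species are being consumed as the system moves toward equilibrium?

J, T, DE (reactants)

Q_c = [AB₃]²·[D]³ / ([J]·[T]·[DE]²) = (1.05)²·(3.74)³ / ((2.30)·(0.881)·(1.62)²) = 10.8
Q_c = 10.8 < K_c = 131: net forward reaction.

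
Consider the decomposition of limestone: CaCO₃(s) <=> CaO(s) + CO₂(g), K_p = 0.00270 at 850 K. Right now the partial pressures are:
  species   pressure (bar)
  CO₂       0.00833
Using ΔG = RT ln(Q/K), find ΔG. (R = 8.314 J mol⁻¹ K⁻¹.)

ΔG = 7.96 kJ/mol

(CaCO₃, CaO are pure solids — omitted from Q_p.)
Q_p = P(CO₂) = 0.00833
ΔG = RT ln(Q_p/K_p) = (8.314 J mol⁻¹ K⁻¹)(850 K) × ln(0.00833/0.00270)
   = (7.067 kJ/mol)(1.127) = 7.96 kJ/mol
ΔG > 0, so the forward reaction is non-spontaneous (proceeds in reverse).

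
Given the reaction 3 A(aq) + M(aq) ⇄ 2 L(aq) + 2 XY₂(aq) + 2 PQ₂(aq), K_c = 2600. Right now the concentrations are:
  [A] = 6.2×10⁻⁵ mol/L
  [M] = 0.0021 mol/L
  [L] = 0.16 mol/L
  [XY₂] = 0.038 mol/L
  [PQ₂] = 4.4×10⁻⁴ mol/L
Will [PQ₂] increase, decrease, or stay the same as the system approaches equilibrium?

Q_c = [L]²·[XY₂]²·[PQ₂]² / ([A]³·[M]) = (0.16)²·(0.038)²·(4.4×10⁻⁴)² / ((6.2×10⁻⁵)³·(0.0021)) = 14000
Q_c = 14000 > K_c = 2600: net reverse reaction.
PQ₂ is a product, so it decreases.

decrease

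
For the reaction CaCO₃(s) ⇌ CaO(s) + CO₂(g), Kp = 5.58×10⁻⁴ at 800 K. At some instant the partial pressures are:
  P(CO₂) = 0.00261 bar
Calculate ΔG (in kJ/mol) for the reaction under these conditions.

(CaCO₃, CaO are pure solids — omitted from Qp.)
Qp = P(CO₂) = 0.00261
ΔG = RT ln(Qp/Kp) = (8.314 J mol⁻¹ K⁻¹)(800 K) × ln(0.00261/5.58×10⁻⁴)
   = (6.651 kJ/mol)(1.543) = 10.3 kJ/mol
ΔG > 0, so the forward reaction is non-spontaneous (proceeds in reverse).

ΔG = 10.3 kJ/mol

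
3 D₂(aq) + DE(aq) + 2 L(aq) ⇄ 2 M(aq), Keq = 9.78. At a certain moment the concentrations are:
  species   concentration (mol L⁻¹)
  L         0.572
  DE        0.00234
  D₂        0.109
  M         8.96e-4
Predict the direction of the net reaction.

Q = [M]² / ([D₂]³·[DE]·[L]²) = (8.96e-4)² / ((0.109)³·(0.00234)·(0.572)²) = 0.810
Q = 0.810 < Keq = 9.78, so the forward reaction proceeds.

to the right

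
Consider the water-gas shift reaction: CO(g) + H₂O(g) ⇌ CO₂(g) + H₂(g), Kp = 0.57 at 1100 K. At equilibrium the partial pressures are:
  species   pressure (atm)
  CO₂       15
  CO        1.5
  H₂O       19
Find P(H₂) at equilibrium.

P(H₂) = 1.1 atm

At equilibrium, Kp = P(CO₂)·P(H₂) / (P(CO)·P(H₂O)) = 0.57.
(15)·(P(H₂)) / ((1.5)·(19)) = 0.57
P(H₂) = 1.08 = 1.1 atm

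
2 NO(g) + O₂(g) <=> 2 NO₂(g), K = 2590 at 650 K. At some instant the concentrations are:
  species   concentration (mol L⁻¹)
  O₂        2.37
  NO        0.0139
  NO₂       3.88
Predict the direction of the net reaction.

Q = [NO₂]² / ([NO]²·[O₂]) = (3.88)² / ((0.0139)²·(2.37)) = 32900
Q = 32900 > K = 2590, so the reverse reaction proceeds.

reverse (toward reactants)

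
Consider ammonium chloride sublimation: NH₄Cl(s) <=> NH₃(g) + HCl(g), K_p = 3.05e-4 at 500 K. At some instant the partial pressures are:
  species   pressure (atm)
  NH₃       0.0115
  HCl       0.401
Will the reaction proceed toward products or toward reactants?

(NH₄Cl is a pure solid — omitted from Q_p.)
Q_p = P(NH₃)·P(HCl) = (0.0115)·(0.401) = 0.00461
Q_p = 0.00461 > K_p = 3.05e-4, so the reverse reaction proceeds.

in the reverse direction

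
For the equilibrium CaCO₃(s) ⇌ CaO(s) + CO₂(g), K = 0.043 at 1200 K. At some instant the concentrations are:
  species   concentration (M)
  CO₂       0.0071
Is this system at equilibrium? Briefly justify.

(CaCO₃, CaO are pure solids — omitted from Q.)
Q = [CO₂] = 0.0071
Q = 0.0071 < K = 0.043: net forward reaction.

no; Q < K, reaction proceeds forward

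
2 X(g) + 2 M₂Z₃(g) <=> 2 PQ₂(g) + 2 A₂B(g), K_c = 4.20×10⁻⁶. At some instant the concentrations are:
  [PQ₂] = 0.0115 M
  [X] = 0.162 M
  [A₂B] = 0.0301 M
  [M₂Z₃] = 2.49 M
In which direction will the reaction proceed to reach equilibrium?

Q_c = [PQ₂]²·[A₂B]² / ([X]²·[M₂Z₃]²) = (0.0115)²·(0.0301)² / ((0.162)²·(2.49)²) = 7.36×10⁻⁷
Q_c = 7.36×10⁻⁷ < K_c = 4.20×10⁻⁶, so the forward reaction proceeds.

in the forward direction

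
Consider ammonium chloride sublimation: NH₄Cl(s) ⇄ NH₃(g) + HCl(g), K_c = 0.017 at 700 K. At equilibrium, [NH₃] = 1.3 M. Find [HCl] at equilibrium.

(NH₄Cl is a pure solid — omitted from K_c.)
At equilibrium, K_c = [NH₃]·[HCl] = 0.017.
(1.3)·([HCl]) = 0.017
[HCl] = 0.0131 = 0.013 M

[HCl] = 0.013 M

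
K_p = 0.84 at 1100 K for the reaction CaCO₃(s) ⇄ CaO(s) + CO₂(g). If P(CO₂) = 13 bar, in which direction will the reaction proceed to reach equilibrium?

(CaCO₃, CaO are pure solids — omitted from Q_p.)
Q_p = P(CO₂) = 13
Q_p = 13 > K_p = 0.84, so the reverse reaction proceeds.

in the reverse direction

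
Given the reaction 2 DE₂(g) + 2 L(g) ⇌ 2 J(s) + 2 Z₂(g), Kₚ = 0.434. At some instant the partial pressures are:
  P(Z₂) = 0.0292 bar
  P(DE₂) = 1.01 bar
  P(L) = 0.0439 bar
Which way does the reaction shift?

(J is a pure solid — omitted from Qₚ.)
Qₚ = P(Z₂)² / (P(DE₂)²·P(L)²) = (0.0292)² / ((1.01)²·(0.0439)²) = 0.434
Qₚ = 0.434 = Kₚ, so the system is already at equilibrium.

at equilibrium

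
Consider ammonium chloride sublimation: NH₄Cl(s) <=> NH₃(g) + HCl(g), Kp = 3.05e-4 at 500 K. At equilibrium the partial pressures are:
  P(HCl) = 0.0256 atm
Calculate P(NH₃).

(NH₄Cl is a pure solid — omitted from Kp.)
At equilibrium, Kp = P(NH₃)·P(HCl) = 3.05e-4.
(P(NH₃))·(0.0256) = 3.05e-4
P(NH₃) = 0.0119 atm

P(NH₃) = 0.0119 atm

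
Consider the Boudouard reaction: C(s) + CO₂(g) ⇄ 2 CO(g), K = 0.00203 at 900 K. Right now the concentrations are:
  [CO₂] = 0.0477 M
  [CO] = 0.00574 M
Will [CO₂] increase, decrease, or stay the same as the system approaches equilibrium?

(C is a pure solid — omitted from Q.)
Q = [CO]² / [CO₂] = (0.00574)² / (0.0477) = 6.91×10⁻⁴
Q = 6.91×10⁻⁴ < K = 0.00203: net forward reaction.
CO₂ is a reactant, so it decreases.

decrease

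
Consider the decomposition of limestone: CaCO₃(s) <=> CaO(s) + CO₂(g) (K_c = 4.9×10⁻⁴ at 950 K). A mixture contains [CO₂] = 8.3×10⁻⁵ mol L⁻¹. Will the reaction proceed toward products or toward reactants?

(CaCO₃, CaO are pure solids — omitted from Q_c.)
Q_c = [CO₂] = 8.3×10⁻⁵
Q_c = 8.3×10⁻⁵ < K_c = 4.9×10⁻⁴, so the forward reaction proceeds.

toward products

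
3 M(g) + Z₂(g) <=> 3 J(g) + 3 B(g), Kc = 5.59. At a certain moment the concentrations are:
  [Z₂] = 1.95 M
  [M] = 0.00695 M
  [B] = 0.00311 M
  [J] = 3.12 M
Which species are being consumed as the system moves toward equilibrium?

M, Z₂ (reactants)

Qc = [J]³·[B]³ / ([M]³·[Z₂]) = (3.12)³·(0.00311)³ / ((0.00695)³·(1.95)) = 1.40
Qc = 1.40 < Kc = 5.59: net forward reaction.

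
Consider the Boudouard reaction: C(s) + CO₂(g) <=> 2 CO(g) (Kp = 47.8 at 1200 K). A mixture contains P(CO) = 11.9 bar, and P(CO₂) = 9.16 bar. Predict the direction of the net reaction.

toward products

(C is a pure solid — omitted from Qp.)
Qp = P(CO)² / P(CO₂) = (11.9)² / (9.16) = 15.5
Qp = 15.5 < Kp = 47.8, so the forward reaction proceeds.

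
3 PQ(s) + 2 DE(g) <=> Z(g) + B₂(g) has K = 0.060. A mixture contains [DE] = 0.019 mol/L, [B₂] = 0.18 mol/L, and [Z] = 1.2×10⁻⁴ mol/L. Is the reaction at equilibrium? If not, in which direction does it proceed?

(PQ is a pure solid — omitted from Q.)
Q = [Z]·[B₂] / [DE]² = (1.2×10⁻⁴)·(0.18) / (0.019)² = 0.060
Q = 0.060 = K, so the system is already at equilibrium.

neither direction; the system is at equilibrium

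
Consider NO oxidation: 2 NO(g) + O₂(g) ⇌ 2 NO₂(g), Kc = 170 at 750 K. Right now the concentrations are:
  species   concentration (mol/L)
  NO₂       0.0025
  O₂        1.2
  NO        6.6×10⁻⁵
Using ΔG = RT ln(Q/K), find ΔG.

ΔG = 12.2 kJ/mol

Qc = [NO₂]² / ([NO]²·[O₂]) = (0.0025)² / ((6.6×10⁻⁵)²·(1.2)) = 1200
ΔG = RT ln(Qc/Kc) = (8.314 J mol⁻¹ K⁻¹)(750 K) × ln(1200/170)
   = (6.236 kJ/mol)(1.954) = 12.2 kJ/mol
ΔG > 0, so the forward reaction is non-spontaneous (proceeds in reverse).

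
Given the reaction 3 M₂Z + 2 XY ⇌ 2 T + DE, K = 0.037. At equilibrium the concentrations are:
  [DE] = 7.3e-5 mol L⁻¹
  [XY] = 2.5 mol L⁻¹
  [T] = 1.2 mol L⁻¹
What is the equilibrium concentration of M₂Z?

[M₂Z] = 0.077 mol L⁻¹

At equilibrium, K = [T]²·[DE] / ([M₂Z]³·[XY]²) = 0.037.
(1.2)²·(7.3e-5) / (([M₂Z])³·(2.5)²) = 0.037
[M₂Z]³ = 4.55e-4 ⇒ [M₂Z] = 0.077 mol L⁻¹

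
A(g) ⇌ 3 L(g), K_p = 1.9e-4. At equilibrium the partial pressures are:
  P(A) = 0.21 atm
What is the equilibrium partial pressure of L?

P(L) = 0.034 atm

At equilibrium, K_p = P(L)³ / P(A) = 1.9e-4.
(P(L))³ / (0.21) = 1.9e-4
P(L)³ = 3.99e-5 ⇒ P(L) = 0.034 atm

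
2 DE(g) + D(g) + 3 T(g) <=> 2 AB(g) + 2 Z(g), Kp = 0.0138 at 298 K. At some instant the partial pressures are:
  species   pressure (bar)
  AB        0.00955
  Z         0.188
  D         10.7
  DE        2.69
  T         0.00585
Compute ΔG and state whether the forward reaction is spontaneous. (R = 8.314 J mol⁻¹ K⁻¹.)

Qp = P(AB)²·P(Z)² / (P(DE)²·P(D)·P(T)³) = (0.00955)²·(0.188)² / ((2.69)²·(10.7)·(0.00585)³) = 0.208
ΔG = RT ln(Qp/Kp) = (8.314 J mol⁻¹ K⁻¹)(298 K) × ln(0.208/0.0138)
   = (2.478 kJ/mol)(2.713) = 6.72 kJ/mol
ΔG > 0, so the forward reaction is non-spontaneous (proceeds in reverse).

ΔG = 6.72 kJ/mol; the forward reaction is non-spontaneous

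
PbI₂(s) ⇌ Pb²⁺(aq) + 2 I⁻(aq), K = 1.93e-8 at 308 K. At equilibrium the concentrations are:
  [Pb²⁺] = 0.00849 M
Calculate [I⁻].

(PbI₂ is a pure solid — omitted from K.)
At equilibrium, K = [Pb²⁺]·[I⁻]² = 1.93e-8.
(0.00849)·([I⁻])² = 1.93e-8
[I⁻]² = 2.27e-6 ⇒ [I⁻] = 0.00151 M

[I⁻] = 0.00151 M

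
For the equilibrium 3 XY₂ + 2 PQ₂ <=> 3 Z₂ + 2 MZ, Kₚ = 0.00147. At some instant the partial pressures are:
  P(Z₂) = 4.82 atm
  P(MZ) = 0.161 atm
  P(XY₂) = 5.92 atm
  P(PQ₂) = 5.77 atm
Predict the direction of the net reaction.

toward products

Qₚ = P(Z₂)³·P(MZ)² / (P(XY₂)³·P(PQ₂)²) = (4.82)³·(0.161)² / ((5.92)³·(5.77)²) = 4.20×10⁻⁴
Qₚ = 4.20×10⁻⁴ < Kₚ = 0.00147, so the forward reaction proceeds.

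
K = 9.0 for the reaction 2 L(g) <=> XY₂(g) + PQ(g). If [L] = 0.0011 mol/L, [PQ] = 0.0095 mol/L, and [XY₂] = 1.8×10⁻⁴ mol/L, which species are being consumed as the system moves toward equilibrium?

L (reactants)

Q = [XY₂]·[PQ] / [L]² = (1.8×10⁻⁴)·(0.0095) / (0.0011)² = 1.4
Q = 1.4 < K = 9.0: net forward reaction.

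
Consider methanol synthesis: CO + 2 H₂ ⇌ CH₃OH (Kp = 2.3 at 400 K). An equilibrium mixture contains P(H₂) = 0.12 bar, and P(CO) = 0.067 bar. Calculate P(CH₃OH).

P(CH₃OH) = 0.0022 bar

At equilibrium, Kp = P(CH₃OH) / (P(CO)·P(H₂)²) = 2.3.
(P(CH₃OH)) / ((0.067)·(0.12)²) = 2.3
P(CH₃OH) = 0.00222 = 0.0022 bar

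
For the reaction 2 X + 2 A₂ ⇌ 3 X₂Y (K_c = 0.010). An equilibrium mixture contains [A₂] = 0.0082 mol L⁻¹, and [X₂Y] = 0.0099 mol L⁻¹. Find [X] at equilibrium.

At equilibrium, K_c = [X₂Y]³ / ([X]²·[A₂]²) = 0.010.
(0.0099)³ / (([X])²·(0.0082)²) = 0.010
[X]² = 1.44 ⇒ [X] = 1.2 mol L⁻¹

[X] = 1.2 mol L⁻¹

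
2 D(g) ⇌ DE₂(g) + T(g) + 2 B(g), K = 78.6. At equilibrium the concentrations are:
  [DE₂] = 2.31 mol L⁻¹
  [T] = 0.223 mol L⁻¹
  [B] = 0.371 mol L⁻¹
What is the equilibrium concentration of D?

At equilibrium, K = [DE₂]·[T]·[B]² / [D]² = 78.6.
(2.31)·(0.223)·(0.371)² / ([D])² = 78.6
[D]² = 9.02e-4 ⇒ [D] = 0.0300 mol L⁻¹

[D] = 0.0300 mol L⁻¹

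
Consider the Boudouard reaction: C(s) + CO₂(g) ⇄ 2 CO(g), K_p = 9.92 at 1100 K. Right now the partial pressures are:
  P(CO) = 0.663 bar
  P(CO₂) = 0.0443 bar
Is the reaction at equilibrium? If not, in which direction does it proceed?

neither direction; the system is at equilibrium

(C is a pure solid — omitted from Q_p.)
Q_p = P(CO)² / P(CO₂) = (0.663)² / (0.0443) = 9.92
Q_p = 9.92 = K_p, so the system is already at equilibrium.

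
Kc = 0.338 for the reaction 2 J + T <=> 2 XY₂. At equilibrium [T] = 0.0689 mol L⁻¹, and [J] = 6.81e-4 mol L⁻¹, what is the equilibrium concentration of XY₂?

[XY₂] = 1.04e-4 mol L⁻¹

At equilibrium, Kc = [XY₂]² / ([J]²·[T]) = 0.338.
([XY₂])² / ((6.81e-4)²·(0.0689)) = 0.338
[XY₂]² = 1.08e-8 ⇒ [XY₂] = 1.04e-4 mol L⁻¹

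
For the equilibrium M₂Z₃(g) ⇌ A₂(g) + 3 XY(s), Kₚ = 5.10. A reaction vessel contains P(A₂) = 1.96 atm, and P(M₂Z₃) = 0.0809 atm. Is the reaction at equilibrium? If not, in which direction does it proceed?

to the left

(XY is a pure solid — omitted from Qₚ.)
Qₚ = P(A₂) / P(M₂Z₃) = (1.96) / (0.0809) = 24.2
Qₚ = 24.2 > Kₚ = 5.10, so the reverse reaction proceeds.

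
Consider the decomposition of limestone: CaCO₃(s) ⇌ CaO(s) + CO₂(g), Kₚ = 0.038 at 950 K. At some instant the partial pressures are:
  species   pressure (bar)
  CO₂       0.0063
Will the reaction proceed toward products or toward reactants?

(CaCO₃, CaO are pure solids — omitted from Qₚ.)
Qₚ = P(CO₂) = 0.0063
Qₚ = 0.0063 < Kₚ = 0.038, so the forward reaction proceeds.

in the forward direction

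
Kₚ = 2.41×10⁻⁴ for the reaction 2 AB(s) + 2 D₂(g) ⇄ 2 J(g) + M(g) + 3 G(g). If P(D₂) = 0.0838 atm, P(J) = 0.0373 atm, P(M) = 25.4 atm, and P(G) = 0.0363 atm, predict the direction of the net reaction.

(AB is a pure solid — omitted from Qₚ.)
Qₚ = P(J)²·P(M)·P(G)³ / P(D₂)² = (0.0373)²·(25.4)·(0.0363)³ / (0.0838)² = 2.41×10⁻⁴
Qₚ = 2.41×10⁻⁴ = Kₚ, so the system is already at equilibrium.

at equilibrium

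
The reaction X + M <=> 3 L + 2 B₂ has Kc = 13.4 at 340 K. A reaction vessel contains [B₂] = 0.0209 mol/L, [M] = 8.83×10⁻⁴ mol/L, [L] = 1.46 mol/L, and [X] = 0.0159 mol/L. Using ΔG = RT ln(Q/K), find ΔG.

Qc = [L]³·[B₂]² / ([X]·[M]) = (1.46)³·(0.0209)² / ((0.0159)·(8.83×10⁻⁴)) = 96.8
ΔG = RT ln(Qc/Kc) = (8.314 J mol⁻¹ K⁻¹)(340 K) × ln(96.8/13.4)
   = (2.827 kJ/mol)(1.977) = 5.59 kJ/mol
ΔG > 0, so the forward reaction is non-spontaneous (proceeds in reverse).

ΔG = 5.59 kJ/mol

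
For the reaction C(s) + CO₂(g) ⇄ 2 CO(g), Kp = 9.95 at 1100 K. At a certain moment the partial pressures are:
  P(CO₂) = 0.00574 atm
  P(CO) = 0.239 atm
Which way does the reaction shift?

at equilibrium

(C is a pure solid — omitted from Qp.)
Qp = P(CO)² / P(CO₂) = (0.239)² / (0.00574) = 9.95
Qp = 9.95 = Kp, so the system is already at equilibrium.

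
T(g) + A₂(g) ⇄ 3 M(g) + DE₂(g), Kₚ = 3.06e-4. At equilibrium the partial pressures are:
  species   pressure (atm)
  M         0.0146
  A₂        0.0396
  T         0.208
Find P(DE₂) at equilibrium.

P(DE₂) = 0.810 atm

At equilibrium, Kₚ = P(M)³·P(DE₂) / (P(T)·P(A₂)) = 3.06e-4.
(0.0146)³·(P(DE₂)) / ((0.208)·(0.0396)) = 3.06e-4
P(DE₂) = 0.810 atm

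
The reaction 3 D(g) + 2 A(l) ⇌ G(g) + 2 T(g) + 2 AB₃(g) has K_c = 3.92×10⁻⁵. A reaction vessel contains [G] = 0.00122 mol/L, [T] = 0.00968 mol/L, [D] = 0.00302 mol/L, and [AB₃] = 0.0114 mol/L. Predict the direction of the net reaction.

(A is a pure liquid — omitted from Q_c.)
Q_c = [G]·[T]²·[AB₃]² / [D]³ = (0.00122)·(0.00968)²·(0.0114)² / (0.00302)³ = 5.39×10⁻⁴
Q_c = 5.39×10⁻⁴ > K_c = 3.92×10⁻⁵, so the reverse reaction proceeds.

to the left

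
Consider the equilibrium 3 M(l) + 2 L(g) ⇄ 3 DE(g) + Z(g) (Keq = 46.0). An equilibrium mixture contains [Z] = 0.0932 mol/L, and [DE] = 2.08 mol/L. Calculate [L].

[L] = 0.135 mol/L

(M is a pure liquid — omitted from Keq.)
At equilibrium, Keq = [DE]³·[Z] / [L]² = 46.0.
(2.08)³·(0.0932) / ([L])² = 46.0
[L]² = 0.0182 ⇒ [L] = 0.135 mol/L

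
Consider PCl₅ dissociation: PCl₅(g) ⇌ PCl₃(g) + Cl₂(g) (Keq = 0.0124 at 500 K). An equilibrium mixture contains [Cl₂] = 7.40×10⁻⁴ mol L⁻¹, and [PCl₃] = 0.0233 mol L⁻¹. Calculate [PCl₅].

At equilibrium, Keq = [PCl₃]·[Cl₂] / [PCl₅] = 0.0124.
(0.0233)·(7.40×10⁻⁴) / ([PCl₅]) = 0.0124
[PCl₅] = 0.00139 mol L⁻¹

[PCl₅] = 0.00139 mol L⁻¹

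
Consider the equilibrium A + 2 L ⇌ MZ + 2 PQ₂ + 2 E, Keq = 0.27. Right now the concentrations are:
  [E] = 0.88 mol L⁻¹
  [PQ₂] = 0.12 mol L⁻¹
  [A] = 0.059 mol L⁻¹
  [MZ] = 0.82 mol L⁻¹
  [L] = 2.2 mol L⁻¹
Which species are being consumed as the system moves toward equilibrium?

Q = [MZ]·[PQ₂]²·[E]² / ([A]·[L]²) = (0.82)·(0.12)²·(0.88)² / ((0.059)·(2.2)²) = 0.032
Q = 0.032 < Keq = 0.27: net forward reaction.

A, L (reactants)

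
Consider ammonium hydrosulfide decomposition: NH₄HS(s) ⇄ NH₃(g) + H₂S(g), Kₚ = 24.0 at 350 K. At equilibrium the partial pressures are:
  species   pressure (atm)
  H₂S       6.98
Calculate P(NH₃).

(NH₄HS is a pure solid — omitted from Kₚ.)
At equilibrium, Kₚ = P(NH₃)·P(H₂S) = 24.0.
(P(NH₃))·(6.98) = 24.0
P(NH₃) = 3.44 atm

P(NH₃) = 3.44 atm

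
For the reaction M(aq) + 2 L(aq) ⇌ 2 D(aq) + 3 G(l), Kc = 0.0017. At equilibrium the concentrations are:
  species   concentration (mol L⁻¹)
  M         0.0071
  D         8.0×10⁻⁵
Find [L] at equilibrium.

[L] = 0.023 mol L⁻¹

(G is a pure liquid — omitted from Kc.)
At equilibrium, Kc = [D]² / ([M]·[L]²) = 0.0017.
(8.0×10⁻⁵)² / ((0.0071)·([L])²) = 0.0017
[L]² = 5.30×10⁻⁴ ⇒ [L] = 0.023 mol L⁻¹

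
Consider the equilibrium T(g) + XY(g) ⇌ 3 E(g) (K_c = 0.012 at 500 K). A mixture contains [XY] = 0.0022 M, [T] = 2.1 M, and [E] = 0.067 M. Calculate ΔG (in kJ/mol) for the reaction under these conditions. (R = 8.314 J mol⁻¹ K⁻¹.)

Q_c = [E]³ / ([T]·[XY]) = (0.067)³ / ((2.1)·(0.0022)) = 0.0651
ΔG = RT ln(Q_c/K_c) = (8.314 J mol⁻¹ K⁻¹)(500 K) × ln(0.0651/0.012)
   = (4.157 kJ/mol)(1.691) = 7.03 kJ/mol
ΔG > 0, so the forward reaction is non-spontaneous (proceeds in reverse).

ΔG = 7.03 kJ/mol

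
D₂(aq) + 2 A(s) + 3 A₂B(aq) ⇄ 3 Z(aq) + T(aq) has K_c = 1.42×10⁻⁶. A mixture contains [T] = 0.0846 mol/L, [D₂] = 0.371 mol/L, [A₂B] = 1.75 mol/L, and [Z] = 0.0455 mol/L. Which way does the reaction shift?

reverse (toward reactants)

(A is a pure solid — omitted from Q_c.)
Q_c = [Z]³·[T] / ([D₂]·[A₂B]³) = (0.0455)³·(0.0846) / ((0.371)·(1.75)³) = 4.01×10⁻⁶
Q_c = 4.01×10⁻⁶ > K_c = 1.42×10⁻⁶, so the reverse reaction proceeds.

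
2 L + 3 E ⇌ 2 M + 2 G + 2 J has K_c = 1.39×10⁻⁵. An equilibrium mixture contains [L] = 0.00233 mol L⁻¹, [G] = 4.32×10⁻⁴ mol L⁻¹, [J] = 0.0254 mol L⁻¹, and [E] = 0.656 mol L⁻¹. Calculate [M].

[M] = 0.421 mol L⁻¹

At equilibrium, K_c = [M]²·[G]²·[J]² / ([L]²·[E]³) = 1.39×10⁻⁵.
([M])²·(4.32×10⁻⁴)²·(0.0254)² / ((0.00233)²·(0.656)³) = 1.39×10⁻⁵
[M]² = 0.177 ⇒ [M] = 0.421 mol L⁻¹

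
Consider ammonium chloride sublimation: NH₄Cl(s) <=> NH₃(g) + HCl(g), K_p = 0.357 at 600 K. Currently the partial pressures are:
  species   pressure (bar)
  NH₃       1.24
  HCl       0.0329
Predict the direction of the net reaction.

toward products

(NH₄Cl is a pure solid — omitted from Q_p.)
Q_p = P(NH₃)·P(HCl) = (1.24)·(0.0329) = 0.0408
Q_p = 0.0408 < K_p = 0.357, so the forward reaction proceeds.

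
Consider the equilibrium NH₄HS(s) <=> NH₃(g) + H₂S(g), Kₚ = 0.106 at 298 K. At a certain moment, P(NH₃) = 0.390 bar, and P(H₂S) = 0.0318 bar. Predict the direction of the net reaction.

(NH₄HS is a pure solid — omitted from Qₚ.)
Qₚ = P(NH₃)·P(H₂S) = (0.390)·(0.0318) = 0.0124
Qₚ = 0.0124 < Kₚ = 0.106, so the forward reaction proceeds.

forward (toward products)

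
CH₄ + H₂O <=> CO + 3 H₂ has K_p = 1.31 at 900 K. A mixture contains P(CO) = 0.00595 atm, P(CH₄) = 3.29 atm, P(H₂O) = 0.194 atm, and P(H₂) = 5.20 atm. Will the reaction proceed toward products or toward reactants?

neither direction; the system is at equilibrium

Q_p = P(CO)·P(H₂)³ / (P(CH₄)·P(H₂O)) = (0.00595)·(5.20)³ / ((3.29)·(0.194)) = 1.31
Q_p = 1.31 = K_p, so the system is already at equilibrium.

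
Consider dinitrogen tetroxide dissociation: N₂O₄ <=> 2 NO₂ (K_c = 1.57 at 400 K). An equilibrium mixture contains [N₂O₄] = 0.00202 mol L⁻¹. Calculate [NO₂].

[NO₂] = 0.0563 mol L⁻¹

At equilibrium, K_c = [NO₂]² / [N₂O₄] = 1.57.
([NO₂])² / (0.00202) = 1.57
[NO₂]² = 0.00317 ⇒ [NO₂] = 0.0563 mol L⁻¹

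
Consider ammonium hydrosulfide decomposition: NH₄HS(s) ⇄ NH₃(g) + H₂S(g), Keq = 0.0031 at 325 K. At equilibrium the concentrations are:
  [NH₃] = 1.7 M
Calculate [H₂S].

(NH₄HS is a pure solid — omitted from Keq.)
At equilibrium, Keq = [NH₃]·[H₂S] = 0.0031.
(1.7)·([H₂S]) = 0.0031
[H₂S] = 0.00182 = 0.0018 M

[H₂S] = 0.0018 M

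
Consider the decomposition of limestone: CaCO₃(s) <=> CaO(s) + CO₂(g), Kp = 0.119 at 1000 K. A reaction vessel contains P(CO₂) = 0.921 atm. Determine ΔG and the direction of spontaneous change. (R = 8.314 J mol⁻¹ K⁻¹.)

ΔG = 17.0 kJ/mol; the forward reaction is non-spontaneous

(CaCO₃, CaO are pure solids — omitted from Qp.)
Qp = P(CO₂) = 0.921
ΔG = RT ln(Qp/Kp) = (8.314 J mol⁻¹ K⁻¹)(1000 K) × ln(0.921/0.119)
   = (8.314 kJ/mol)(2.046) = 17.0 kJ/mol
ΔG > 0, so the forward reaction is non-spontaneous (proceeds in reverse).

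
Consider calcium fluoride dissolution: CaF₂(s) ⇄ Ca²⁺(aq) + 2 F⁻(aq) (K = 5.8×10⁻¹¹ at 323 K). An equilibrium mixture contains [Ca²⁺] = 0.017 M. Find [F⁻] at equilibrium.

[F⁻] = 5.8×10⁻⁵ M

(CaF₂ is a pure solid — omitted from K.)
At equilibrium, K = [Ca²⁺]·[F⁻]² = 5.8×10⁻¹¹.
(0.017)·([F⁻])² = 5.8×10⁻¹¹
[F⁻]² = 3.41×10⁻⁹ ⇒ [F⁻] = 5.8×10⁻⁵ M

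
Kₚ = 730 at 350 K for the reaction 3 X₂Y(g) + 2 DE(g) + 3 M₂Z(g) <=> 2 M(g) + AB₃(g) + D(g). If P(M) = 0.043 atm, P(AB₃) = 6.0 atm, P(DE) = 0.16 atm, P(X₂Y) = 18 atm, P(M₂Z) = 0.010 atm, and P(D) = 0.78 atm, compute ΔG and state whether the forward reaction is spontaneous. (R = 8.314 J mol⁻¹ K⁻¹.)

ΔG = -7.37 kJ/mol; the forward reaction is spontaneous

Qₚ = P(M)²·P(AB₃)·P(D) / (P(X₂Y)³·P(DE)²·P(M₂Z)³) = (0.043)²·(6.0)·(0.78) / ((18)³·(0.16)²·(0.010)³) = 58.0
ΔG = RT ln(Qₚ/Kₚ) = (8.314 J mol⁻¹ K⁻¹)(350 K) × ln(58.0/730)
   = (2.910 kJ/mol)(-2.533) = -7.37 kJ/mol
ΔG < 0, so the forward reaction is spontaneous (proceeds forward).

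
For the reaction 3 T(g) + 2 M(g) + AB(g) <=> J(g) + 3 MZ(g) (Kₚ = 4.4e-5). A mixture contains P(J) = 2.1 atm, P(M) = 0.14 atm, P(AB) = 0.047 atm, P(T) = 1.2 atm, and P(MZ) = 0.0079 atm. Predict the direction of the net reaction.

Qₚ = P(J)·P(MZ)³ / (P(T)³·P(M)²·P(AB)) = (2.1)·(0.0079)³ / ((1.2)³·(0.14)²·(0.047)) = 6.5e-4
Qₚ = 6.5e-4 > Kₚ = 4.4e-5, so the reverse reaction proceeds.

to the left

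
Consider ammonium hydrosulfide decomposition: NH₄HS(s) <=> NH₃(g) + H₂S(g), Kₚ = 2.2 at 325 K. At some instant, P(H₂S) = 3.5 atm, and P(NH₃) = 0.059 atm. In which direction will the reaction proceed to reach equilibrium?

to the right

(NH₄HS is a pure solid — omitted from Qₚ.)
Qₚ = P(NH₃)·P(H₂S) = (0.059)·(3.5) = 0.21
Qₚ = 0.21 < Kₚ = 2.2, so the forward reaction proceeds.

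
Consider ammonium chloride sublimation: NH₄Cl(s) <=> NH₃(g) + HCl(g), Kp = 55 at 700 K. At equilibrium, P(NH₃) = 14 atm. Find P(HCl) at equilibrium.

P(HCl) = 3.9 atm

(NH₄Cl is a pure solid — omitted from Kp.)
At equilibrium, Kp = P(NH₃)·P(HCl) = 55.
(14)·(P(HCl)) = 55
P(HCl) = 3.93 = 3.9 atm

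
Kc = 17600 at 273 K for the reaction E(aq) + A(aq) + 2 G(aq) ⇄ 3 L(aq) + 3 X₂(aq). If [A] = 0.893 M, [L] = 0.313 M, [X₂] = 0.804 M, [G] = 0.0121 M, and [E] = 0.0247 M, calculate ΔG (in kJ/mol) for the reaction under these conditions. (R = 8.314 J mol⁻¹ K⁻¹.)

Qc = [L]³·[X₂]³ / ([E]·[A]·[G]²) = (0.313)³·(0.804)³ / ((0.0247)·(0.893)·(0.0121)²) = 4930
ΔG = RT ln(Qc/Kc) = (8.314 J mol⁻¹ K⁻¹)(273 K) × ln(4930/17600)
   = (2.270 kJ/mol)(-1.273) = -2.89 kJ/mol
ΔG < 0, so the forward reaction is spontaneous (proceeds forward).

ΔG = -2.89 kJ/mol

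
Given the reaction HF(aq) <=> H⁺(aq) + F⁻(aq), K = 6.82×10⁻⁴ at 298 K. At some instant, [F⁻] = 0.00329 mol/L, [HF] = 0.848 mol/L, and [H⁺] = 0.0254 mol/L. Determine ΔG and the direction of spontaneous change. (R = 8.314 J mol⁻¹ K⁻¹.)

ΔG = -4.79 kJ/mol; the forward reaction is spontaneous

Q = [H⁺]·[F⁻] / [HF] = (0.0254)·(0.00329) / (0.848) = 9.85×10⁻⁵
ΔG = RT ln(Q/K) = (8.314 J mol⁻¹ K⁻¹)(298 K) × ln(9.85×10⁻⁵/6.82×10⁻⁴)
   = (2.478 kJ/mol)(-1.935) = -4.79 kJ/mol
ΔG < 0, so the forward reaction is spontaneous (proceeds forward).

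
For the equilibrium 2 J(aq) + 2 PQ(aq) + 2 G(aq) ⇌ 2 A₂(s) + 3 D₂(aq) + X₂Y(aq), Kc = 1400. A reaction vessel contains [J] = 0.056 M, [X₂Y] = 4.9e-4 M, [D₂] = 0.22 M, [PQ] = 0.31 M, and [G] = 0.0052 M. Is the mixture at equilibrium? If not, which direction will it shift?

no; Q < K, reaction proceeds forward

(A₂ is a pure solid — omitted from Qc.)
Qc = [D₂]³·[X₂Y] / ([J]²·[PQ]²·[G]²) = (0.22)³·(4.9e-4) / ((0.056)²·(0.31)²·(0.0052)²) = 640
Qc = 640 < Kc = 1400: net forward reaction.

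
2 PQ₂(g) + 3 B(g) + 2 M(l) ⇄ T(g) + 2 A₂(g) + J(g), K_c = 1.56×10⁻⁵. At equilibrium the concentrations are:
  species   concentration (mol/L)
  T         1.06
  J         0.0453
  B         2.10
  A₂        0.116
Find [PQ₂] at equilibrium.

[PQ₂] = 2.11 mol/L

(M is a pure liquid — omitted from K_c.)
At equilibrium, K_c = [T]·[A₂]²·[J] / ([PQ₂]²·[B]³) = 1.56×10⁻⁵.
(1.06)·(0.116)²·(0.0453) / (([PQ₂])²·(2.10)³) = 1.56×10⁻⁵
[PQ₂]² = 4.47 ⇒ [PQ₂] = 2.11 mol/L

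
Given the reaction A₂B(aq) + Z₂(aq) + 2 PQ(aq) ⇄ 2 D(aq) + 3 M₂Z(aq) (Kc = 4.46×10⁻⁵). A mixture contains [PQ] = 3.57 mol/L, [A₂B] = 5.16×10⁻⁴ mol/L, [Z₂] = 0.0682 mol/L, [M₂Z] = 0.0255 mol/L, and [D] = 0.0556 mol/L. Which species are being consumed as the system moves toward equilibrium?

Qc = [D]²·[M₂Z]³ / ([A₂B]·[Z₂]·[PQ]²) = (0.0556)²·(0.0255)³ / ((5.16×10⁻⁴)·(0.0682)·(3.57)²) = 1.14×10⁻⁴
Qc = 1.14×10⁻⁴ > Kc = 4.46×10⁻⁵: net reverse reaction.

D, M₂Z (products)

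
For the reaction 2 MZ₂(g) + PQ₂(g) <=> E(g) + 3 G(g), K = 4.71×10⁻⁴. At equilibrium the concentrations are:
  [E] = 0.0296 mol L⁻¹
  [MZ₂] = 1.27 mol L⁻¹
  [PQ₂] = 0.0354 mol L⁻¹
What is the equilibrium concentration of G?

At equilibrium, K = [E]·[G]³ / ([MZ₂]²·[PQ₂]) = 4.71×10⁻⁴.
(0.0296)·([G])³ / ((1.27)²·(0.0354)) = 4.71×10⁻⁴
[G]³ = 9.09×10⁻⁴ ⇒ [G] = 0.0969 mol L⁻¹

[G] = 0.0969 mol L⁻¹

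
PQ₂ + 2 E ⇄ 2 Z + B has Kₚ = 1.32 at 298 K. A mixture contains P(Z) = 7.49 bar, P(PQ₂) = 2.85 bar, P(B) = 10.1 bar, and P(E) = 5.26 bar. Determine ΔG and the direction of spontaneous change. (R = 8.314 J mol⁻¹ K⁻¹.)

ΔG = 4.20 kJ/mol; the forward reaction is non-spontaneous

Qₚ = P(Z)²·P(B) / (P(PQ₂)·P(E)²) = (7.49)²·(10.1) / ((2.85)·(5.26)²) = 7.19
ΔG = RT ln(Qₚ/Kₚ) = (8.314 J mol⁻¹ K⁻¹)(298 K) × ln(7.19/1.32)
   = (2.478 kJ/mol)(1.695) = 4.20 kJ/mol
ΔG > 0, so the forward reaction is non-spontaneous (proceeds in reverse).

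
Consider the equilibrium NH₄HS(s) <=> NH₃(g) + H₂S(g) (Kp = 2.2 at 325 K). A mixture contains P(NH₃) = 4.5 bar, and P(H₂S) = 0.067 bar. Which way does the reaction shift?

to the right

(NH₄HS is a pure solid — omitted from Qp.)
Qp = P(NH₃)·P(H₂S) = (4.5)·(0.067) = 0.30
Qp = 0.30 < Kp = 2.2, so the forward reaction proceeds.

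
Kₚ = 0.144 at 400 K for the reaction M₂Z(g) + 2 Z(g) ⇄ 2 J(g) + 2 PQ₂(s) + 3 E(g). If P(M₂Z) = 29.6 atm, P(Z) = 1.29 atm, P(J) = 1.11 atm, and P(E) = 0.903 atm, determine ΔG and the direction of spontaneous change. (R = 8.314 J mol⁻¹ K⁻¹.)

ΔG = -6.84 kJ/mol; the forward reaction is spontaneous

(PQ₂ is a pure solid — omitted from Qₚ.)
Qₚ = P(J)²·P(E)³ / (P(M₂Z)·P(Z)²) = (1.11)²·(0.903)³ / ((29.6)·(1.29)²) = 0.0184
ΔG = RT ln(Qₚ/Kₚ) = (8.314 J mol⁻¹ K⁻¹)(400 K) × ln(0.0184/0.144)
   = (3.326 kJ/mol)(-2.057) = -6.84 kJ/mol
ΔG < 0, so the forward reaction is spontaneous (proceeds forward).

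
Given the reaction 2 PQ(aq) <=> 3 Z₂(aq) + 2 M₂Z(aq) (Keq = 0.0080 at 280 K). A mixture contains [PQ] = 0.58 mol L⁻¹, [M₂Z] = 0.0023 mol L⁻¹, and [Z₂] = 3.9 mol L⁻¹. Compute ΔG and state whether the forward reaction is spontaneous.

Q = [Z₂]³·[M₂Z]² / [PQ]² = (3.9)³·(0.0023)² / (0.58)² = 9.33e-4
ΔG = RT ln(Q/Keq) = (8.314 J mol⁻¹ K⁻¹)(280 K) × ln(9.33e-4/0.0080)
   = (2.328 kJ/mol)(-2.149) = -5.00 kJ/mol
ΔG < 0, so the forward reaction is spontaneous (proceeds forward).

ΔG = -5.00 kJ/mol; the forward reaction is spontaneous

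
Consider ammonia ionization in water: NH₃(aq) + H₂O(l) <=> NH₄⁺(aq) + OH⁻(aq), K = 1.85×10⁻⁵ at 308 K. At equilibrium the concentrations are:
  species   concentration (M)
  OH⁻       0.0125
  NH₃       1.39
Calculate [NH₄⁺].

(H₂O is a pure liquid — omitted from K.)
At equilibrium, K = [NH₄⁺]·[OH⁻] / [NH₃] = 1.85×10⁻⁵.
([NH₄⁺])·(0.0125) / (1.39) = 1.85×10⁻⁵
[NH₄⁺] = 0.00206 M

[NH₄⁺] = 0.00206 M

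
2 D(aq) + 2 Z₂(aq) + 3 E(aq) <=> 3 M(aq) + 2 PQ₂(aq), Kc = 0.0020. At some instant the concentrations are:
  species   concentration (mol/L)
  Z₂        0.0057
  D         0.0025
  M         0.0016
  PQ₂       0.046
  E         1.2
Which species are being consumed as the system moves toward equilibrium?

Qc = [M]³·[PQ₂]² / ([D]²·[Z₂]²·[E]³) = (0.0016)³·(0.046)² / ((0.0025)²·(0.0057)²·(1.2)³) = 0.025
Qc = 0.025 > Kc = 0.0020: net reverse reaction.

M, PQ₂ (products)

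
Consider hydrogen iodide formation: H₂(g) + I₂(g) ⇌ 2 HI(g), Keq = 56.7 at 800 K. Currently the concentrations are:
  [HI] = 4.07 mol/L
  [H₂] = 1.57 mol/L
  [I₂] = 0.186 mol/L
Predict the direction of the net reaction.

at equilibrium

Q = [HI]² / ([H₂]·[I₂]) = (4.07)² / ((1.57)·(0.186)) = 56.7
Q = 56.7 = Keq, so the system is already at equilibrium.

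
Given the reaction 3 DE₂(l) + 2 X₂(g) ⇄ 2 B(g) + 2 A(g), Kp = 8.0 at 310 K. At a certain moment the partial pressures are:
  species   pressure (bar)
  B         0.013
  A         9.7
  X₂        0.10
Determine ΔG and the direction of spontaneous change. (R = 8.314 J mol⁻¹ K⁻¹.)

ΔG = -4.16 kJ/mol; the forward reaction is spontaneous

(DE₂ is a pure liquid — omitted from Qp.)
Qp = P(B)²·P(A)² / P(X₂)² = (0.013)²·(9.7)² / (0.10)² = 1.59
ΔG = RT ln(Qp/Kp) = (8.314 J mol⁻¹ K⁻¹)(310 K) × ln(1.59/8.0)
   = (2.577 kJ/mol)(-1.616) = -4.16 kJ/mol
ΔG < 0, so the forward reaction is spontaneous (proceeds forward).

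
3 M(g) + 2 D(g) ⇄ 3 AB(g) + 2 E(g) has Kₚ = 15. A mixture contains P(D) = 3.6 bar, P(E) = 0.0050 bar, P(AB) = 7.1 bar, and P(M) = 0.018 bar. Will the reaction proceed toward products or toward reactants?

reverse (toward reactants)

Qₚ = P(AB)³·P(E)² / (P(M)³·P(D)²) = (7.1)³·(0.0050)² / ((0.018)³·(3.6)²) = 120
Qₚ = 120 > Kₚ = 15, so the reverse reaction proceeds.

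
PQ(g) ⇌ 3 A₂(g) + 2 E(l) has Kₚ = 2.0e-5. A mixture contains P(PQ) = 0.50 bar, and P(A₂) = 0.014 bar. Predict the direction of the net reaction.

in the forward direction

(E is a pure liquid — omitted from Qₚ.)
Qₚ = P(A₂)³ / P(PQ) = (0.014)³ / (0.50) = 5.5e-6
Qₚ = 5.5e-6 < Kₚ = 2.0e-5, so the forward reaction proceeds.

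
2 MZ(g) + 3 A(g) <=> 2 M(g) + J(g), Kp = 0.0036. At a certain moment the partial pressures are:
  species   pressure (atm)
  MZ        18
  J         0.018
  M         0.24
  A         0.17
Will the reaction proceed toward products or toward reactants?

forward (toward products)

Qp = P(M)²·P(J) / (P(MZ)²·P(A)³) = (0.24)²·(0.018) / ((18)²·(0.17)³) = 6.5e-4
Qp = 6.5e-4 < Kp = 0.0036, so the forward reaction proceeds.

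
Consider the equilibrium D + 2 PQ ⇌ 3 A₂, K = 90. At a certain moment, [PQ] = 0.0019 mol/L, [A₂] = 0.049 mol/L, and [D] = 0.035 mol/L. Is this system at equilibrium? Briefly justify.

no; Q > K, reaction proceeds in reverse

Q = [A₂]³ / ([D]·[PQ]²) = (0.049)³ / ((0.035)·(0.0019)²) = 930
Q = 930 > K = 90: net reverse reaction.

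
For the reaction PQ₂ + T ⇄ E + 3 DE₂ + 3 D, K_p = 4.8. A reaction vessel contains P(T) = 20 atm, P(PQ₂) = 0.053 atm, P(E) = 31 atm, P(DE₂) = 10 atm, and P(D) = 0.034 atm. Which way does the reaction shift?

Q_p = P(E)·P(DE₂)³·P(D)³ / (P(PQ₂)·P(T)) = (31)·(10)³·(0.034)³ / ((0.053)·(20)) = 1.1
Q_p = 1.1 < K_p = 4.8, so the forward reaction proceeds.

forward (toward products)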